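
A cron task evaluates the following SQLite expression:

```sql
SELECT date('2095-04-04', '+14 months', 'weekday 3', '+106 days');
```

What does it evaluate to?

Adding +14 months to 2095-04-04 gives 2096-06-04.
`weekday 3` advances to the next Wednesday; 2096-06-04 is a Monday, so it moves forward to 2096-06-06.
Applying '+106 days' to 2096-06-06: counting 106 days forward gives 2096-09-20.

2096-09-20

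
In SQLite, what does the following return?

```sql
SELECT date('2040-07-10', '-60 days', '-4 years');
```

Applying '-60 days' to 2040-07-10: counting 60 days back gives 2040-05-11.
Adding -4 years to 2040-05-11 gives 2036-05-11.

2036-05-11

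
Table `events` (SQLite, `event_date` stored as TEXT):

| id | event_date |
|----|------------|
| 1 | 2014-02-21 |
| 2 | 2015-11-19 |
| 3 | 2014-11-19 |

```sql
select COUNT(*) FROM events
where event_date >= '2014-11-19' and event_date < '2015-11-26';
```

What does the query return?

Rows in [2014-11-19, 2015-11-26): 2015-11-19, 2014-11-19 → 2 rows.

2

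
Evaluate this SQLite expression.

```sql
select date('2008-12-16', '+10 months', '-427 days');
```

Adding +10 months to 2008-12-16 gives 2009-10-16.
Applying '-427 days' to 2009-10-16: counting 427 days back gives 2008-08-15.

2008-08-15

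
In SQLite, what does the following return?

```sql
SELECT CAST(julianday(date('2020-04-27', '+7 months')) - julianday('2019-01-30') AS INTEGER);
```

Adding +7 months to 2020-04-27 gives 2020-11-27.
1 day remains in January 2019 after the 30th (31 − 30).
Full months from February 2019 through October 2020 contribute their day counts.
Then 27 days into November 2020.
Total: 1 + 28 + 31 + 30 + 31 + 30 + 31 + 31 + 30 + 31 + 30 + 31 + 31 + 29 + 31 + 30 + 31 + 30 + 31 + 31 + 30 + 31 + 27 = 667.

667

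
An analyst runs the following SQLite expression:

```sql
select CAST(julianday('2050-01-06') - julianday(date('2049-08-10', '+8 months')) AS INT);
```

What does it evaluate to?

Adding +8 months to 2049-08-10 gives 2050-04-10.
25 days remain in January 2050 after the 6th (31 − 6).
February 2050: 28 days.
March 2050: 31 days.
Then 10 days into April 2050.
Total: 25 + 28 + 31 + 10 = 94.
The subtraction is earlier − later, so the result is −94 → -94.

-94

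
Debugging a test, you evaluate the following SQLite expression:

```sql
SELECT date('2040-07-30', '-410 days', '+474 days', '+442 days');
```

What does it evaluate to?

Applying '-410 days' to 2040-07-30: counting 410 days back gives 2039-06-16.
Applying '+474 days' to 2039-06-16: counting 474 days forward gives 2040-10-02.
Applying '+442 days' to 2040-10-02: counting 442 days forward gives 2041-12-18.

2041-12-18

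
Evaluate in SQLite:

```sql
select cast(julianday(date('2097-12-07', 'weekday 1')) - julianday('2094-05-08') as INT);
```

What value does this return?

1311

`weekday 1` advances to the next Monday; 2097-12-07 is a Saturday, so it moves forward to 2097-12-09.
23 days remain in May 2094 after the 8th (31 − 8).
Full months from June 2094 through November 2097 contribute their day counts.
Then 9 days into December 2097.
Total: 23 + 30 + 31 + 31 + 30 + 31 + 30 + 31 + 31 + 28 + 31 + 30 + 31 + 30 + 31 + 31 + 30 + 31 + 30 + 31 + 31 + 29 + 31 + 30 + 31 + 30 + 31 + 31 + 30 + 31 + 30 + 31 + 31 + 28 + 31 + 30 + 31 + 30 + 31 + 31 + 30 + 31 + 30 + 9 = 1311.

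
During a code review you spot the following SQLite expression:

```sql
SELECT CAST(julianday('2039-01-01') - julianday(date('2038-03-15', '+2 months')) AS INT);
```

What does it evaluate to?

231

Adding +2 months to 2038-03-15 gives 2038-05-15.
16 days remain in May 2038 after the 15th (31 − 15).
Full months from June 2038 through December 2038 contribute their day counts.
Then 1 day into January 2039.
Total: 16 + 30 + 31 + 31 + 30 + 31 + 30 + 31 + 1 = 231.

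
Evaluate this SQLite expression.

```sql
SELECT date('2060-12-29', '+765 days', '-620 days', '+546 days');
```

2062-11-20

Applying '+765 days' to 2060-12-29: counting 765 days forward gives 2063-02-02.
Applying '-620 days' to 2063-02-02: counting 620 days back gives 2061-05-23.
Applying '+546 days' to 2061-05-23: counting 546 days forward gives 2062-11-20.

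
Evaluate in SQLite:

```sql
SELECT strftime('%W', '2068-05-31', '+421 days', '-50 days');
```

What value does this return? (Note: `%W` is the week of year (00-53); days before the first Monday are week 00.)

22

First apply '+421 days', '-50 days': 2068-05-31 → 2069-06-06.
2069-06-06 is a Thursday. SQLite's %W counts Mondays since the year started; the result is 22.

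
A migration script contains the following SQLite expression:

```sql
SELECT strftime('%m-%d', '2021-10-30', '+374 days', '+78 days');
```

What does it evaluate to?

01-25

First apply '+374 days', '+78 days': 2021-10-30 → 2023-01-25.
`%m-%d` extracts the month-day: 01-25.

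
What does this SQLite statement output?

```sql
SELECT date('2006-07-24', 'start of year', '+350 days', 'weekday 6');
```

`start of year` rewinds 2006-07-24 to 2006-01-01.
Applying '+350 days' to 2006-01-01: counting 350 days forward gives 2006-12-17.
`weekday 6` advances to the next Saturday; 2006-12-17 is a Sunday, so it moves forward to 2006-12-23.

2006-12-23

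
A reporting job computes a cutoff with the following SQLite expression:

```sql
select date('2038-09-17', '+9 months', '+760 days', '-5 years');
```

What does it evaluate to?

Adding +9 months to 2038-09-17 gives 2039-06-17.
Applying '+760 days' to 2039-06-17: counting 760 days forward gives 2041-07-16.
Adding -5 years to 2041-07-16 gives 2036-07-16.

2036-07-16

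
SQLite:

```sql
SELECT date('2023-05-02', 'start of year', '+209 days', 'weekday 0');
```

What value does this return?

`start of year` rewinds 2023-05-02 to 2023-01-01.
Applying '+209 days' to 2023-01-01: counting 209 days forward gives 2023-07-29.
`weekday 0` advances to the next Sunday; 2023-07-29 is a Saturday, so it moves forward to 2023-07-30.

2023-07-30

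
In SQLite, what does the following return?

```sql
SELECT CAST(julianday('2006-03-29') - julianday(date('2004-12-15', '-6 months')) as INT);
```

652

Adding -6 months to 2004-12-15 gives 2004-06-15.
15 days remain in June 2004 after the 15th (30 − 15).
Full months from July 2004 through February 2006 contribute their day counts.
Then 29 days into March 2006.
Total: 15 + 31 + 31 + 30 + 31 + 30 + 31 + 31 + 28 + 31 + 30 + 31 + 30 + 31 + 31 + 30 + 31 + 30 + 31 + 31 + 28 + 29 = 652.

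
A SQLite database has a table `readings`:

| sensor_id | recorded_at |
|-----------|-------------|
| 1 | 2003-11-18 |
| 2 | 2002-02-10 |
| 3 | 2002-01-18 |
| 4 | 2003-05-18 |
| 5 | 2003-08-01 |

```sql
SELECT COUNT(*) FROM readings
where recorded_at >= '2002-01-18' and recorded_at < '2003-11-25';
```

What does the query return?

5

Rows in [2002-01-18, 2003-11-25): 2003-11-18, 2002-02-10, 2002-01-18, 2003-05-18, 2003-08-01 → 5 rows.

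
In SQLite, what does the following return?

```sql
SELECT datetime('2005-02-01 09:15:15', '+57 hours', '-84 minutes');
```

2005-02-03 16:51:15

+57 hours from 2005-02-01 09:15:15 is 2005-02-03 18:15:15 (crosses midnight).
84 minutes = 1h 24m; -84 minutes from 2005-02-03 18:15:15 is 2005-02-03 16:51:15.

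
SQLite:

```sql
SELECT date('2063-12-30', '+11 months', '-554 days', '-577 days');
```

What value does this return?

Adding +11 months to 2063-12-30 gives 2064-11-30.
Applying '-554 days' to 2064-11-30: counting 554 days back gives 2063-05-26.
Applying '-577 days' to 2063-05-26: counting 577 days back gives 2061-10-26.

2061-10-26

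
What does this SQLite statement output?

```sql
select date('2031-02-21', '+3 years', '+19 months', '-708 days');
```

Adding +3 years to 2031-02-21 gives 2034-02-21.
Adding +19 months to 2034-02-21 gives 2035-09-21.
Applying '-708 days' to 2035-09-21: counting 708 days back gives 2033-10-13.

2033-10-13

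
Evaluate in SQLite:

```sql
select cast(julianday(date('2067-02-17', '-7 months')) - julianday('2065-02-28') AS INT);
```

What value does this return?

504

Adding -7 months to 2067-02-17 gives 2066-07-17.
0 days remain in February 2065 after the 28th (28 − 28).
Full months from March 2065 through June 2066 contribute their day counts.
Then 17 days into July 2066.
Total: 0 + 31 + 30 + 31 + 30 + 31 + 31 + 30 + 31 + 30 + 31 + 31 + 28 + 31 + 30 + 31 + 30 + 17 = 504.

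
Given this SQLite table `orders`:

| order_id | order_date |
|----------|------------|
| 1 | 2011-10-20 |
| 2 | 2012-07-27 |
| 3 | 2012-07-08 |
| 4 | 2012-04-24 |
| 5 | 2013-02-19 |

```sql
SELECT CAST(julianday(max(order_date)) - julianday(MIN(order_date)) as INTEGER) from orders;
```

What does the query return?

MIN = 2011-10-20, MAX = 2013-02-19.
11 days remain in October 2011 after the 20th (31 − 20).
Full months from November 2011 through January 2013 contribute their day counts.
Then 19 days into February 2013.
Total: 11 + 30 + 31 + 31 + 29 + 31 + 30 + 31 + 30 + 31 + 31 + 30 + 31 + 30 + 31 + 31 + 19 = 488.

488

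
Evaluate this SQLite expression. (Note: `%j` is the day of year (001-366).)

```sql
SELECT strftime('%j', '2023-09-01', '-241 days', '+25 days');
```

First apply '-241 days', '+25 days': 2023-09-01 → 2023-01-28.
Day-of-year for 2023-01-28: days since 2023-01-01 inclusive = 28, zero-padded to 028.

028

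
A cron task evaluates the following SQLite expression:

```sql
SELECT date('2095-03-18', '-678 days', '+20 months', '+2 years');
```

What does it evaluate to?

2097-01-09

Applying '-678 days' to 2095-03-18: counting 678 days back gives 2093-05-09.
Adding +20 months to 2093-05-09 gives 2095-01-09.
Adding +2 years to 2095-01-09 gives 2097-01-09.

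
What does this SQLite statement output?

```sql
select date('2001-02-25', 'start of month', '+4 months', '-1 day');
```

2001-05-31

`start of month` rewinds 2001-02-25 to 2001-02-01.
Adding +4 months to 2001-02-01 gives 2001-06-01.
Going back 1 day from 2001-06-01 reaches 2001-05-31 (last day of May, 31 days).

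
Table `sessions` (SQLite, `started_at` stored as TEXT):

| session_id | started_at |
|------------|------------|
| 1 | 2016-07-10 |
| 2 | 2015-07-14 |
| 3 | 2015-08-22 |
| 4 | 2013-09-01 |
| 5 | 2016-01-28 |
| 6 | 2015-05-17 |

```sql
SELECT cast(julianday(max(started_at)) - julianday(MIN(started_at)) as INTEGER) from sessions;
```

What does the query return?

MIN = 2013-09-01, MAX = 2016-07-10.
29 days remain in September 2013 after the 1st (30 − 1).
Full months from October 2013 through June 2016 contribute their day counts.
Then 10 days into July 2016.
Total: 29 + 31 + 30 + 31 + 31 + 28 + 31 + 30 + 31 + 30 + 31 + 31 + 30 + 31 + 30 + 31 + 31 + 28 + 31 + 30 + 31 + 30 + 31 + 31 + 30 + 31 + 30 + 31 + 31 + 29 + 31 + 30 + 31 + 30 + 10 = 1043.

1043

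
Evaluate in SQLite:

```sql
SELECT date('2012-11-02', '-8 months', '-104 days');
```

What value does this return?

2011-11-19

Adding -8 months to 2012-11-02 gives 2012-03-02.
Applying '-104 days' to 2012-03-02: counting 104 days back gives 2011-11-19.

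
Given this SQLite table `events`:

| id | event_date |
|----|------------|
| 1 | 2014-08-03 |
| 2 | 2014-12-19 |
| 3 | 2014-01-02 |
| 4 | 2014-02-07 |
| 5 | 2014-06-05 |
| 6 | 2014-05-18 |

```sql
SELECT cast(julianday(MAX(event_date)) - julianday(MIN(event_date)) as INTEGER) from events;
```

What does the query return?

351

MIN = 2014-01-02, MAX = 2014-12-19.
29 days remain in January 2014 after the 2nd (31 − 2).
Full months from February 2014 through November 2014 contribute their day counts.
Then 19 days into December 2014.
Total: 29 + 28 + 31 + 30 + 31 + 30 + 31 + 31 + 30 + 31 + 30 + 19 = 351.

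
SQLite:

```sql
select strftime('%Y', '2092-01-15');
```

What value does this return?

`%Y` extracts the 4-digit year: 2092.

2092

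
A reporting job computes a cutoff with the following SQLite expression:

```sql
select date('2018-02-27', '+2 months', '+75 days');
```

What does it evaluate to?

Adding +2 months to 2018-02-27 gives 2018-04-27.
Applying '+75 days' to 2018-04-27: counting 75 days forward gives 2018-07-11.

2018-07-11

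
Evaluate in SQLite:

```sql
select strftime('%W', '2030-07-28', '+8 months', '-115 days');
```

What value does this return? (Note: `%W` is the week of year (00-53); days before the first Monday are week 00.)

48

First apply '+8 months', '-115 days': 2030-07-28 → 2030-12-03.
2030-12-03 is a Tuesday. SQLite's %W counts Mondays since the year started; the result is 48.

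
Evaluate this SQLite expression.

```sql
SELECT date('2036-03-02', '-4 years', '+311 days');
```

2033-01-07

Adding -4 years to 2036-03-02 gives 2032-03-02.
Applying '+311 days' to 2032-03-02: counting 311 days forward gives 2033-01-07.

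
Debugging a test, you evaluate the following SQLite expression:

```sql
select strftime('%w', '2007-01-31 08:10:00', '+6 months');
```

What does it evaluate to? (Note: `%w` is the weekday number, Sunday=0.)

2

First apply '+6 months': 2007-01-31 08:10:00 → 2007-07-31 08:10:00.
2007-07-31 is a Tuesday; with Sunday=0 that is 2.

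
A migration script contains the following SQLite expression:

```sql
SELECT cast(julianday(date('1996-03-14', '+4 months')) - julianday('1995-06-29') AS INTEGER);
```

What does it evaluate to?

Adding +4 months to 1996-03-14 gives 1996-07-14.
1 day remains in June 1995 after the 29th (30 − 29).
Full months from July 1995 through June 1996 contribute their day counts.
Then 14 days into July 1996.
Total: 1 + 31 + 31 + 30 + 31 + 30 + 31 + 31 + 29 + 31 + 30 + 31 + 30 + 14 = 381.

381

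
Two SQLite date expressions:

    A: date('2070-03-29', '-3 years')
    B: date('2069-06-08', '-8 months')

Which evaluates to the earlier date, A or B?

A

A = 2067-03-29.
B = 2068-10-08.
A is earlier.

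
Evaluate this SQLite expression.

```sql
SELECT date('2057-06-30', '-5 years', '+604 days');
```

2054-02-24

Adding -5 years to 2057-06-30 gives 2052-06-30.
Applying '+604 days' to 2052-06-30: counting 604 days forward gives 2054-02-24.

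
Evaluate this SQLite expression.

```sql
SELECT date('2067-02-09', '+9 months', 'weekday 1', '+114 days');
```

2068-03-07

Adding +9 months to 2067-02-09 gives 2067-11-09.
`weekday 1` advances to the next Monday; 2067-11-09 is a Wednesday, so it moves forward to 2067-11-14.
Applying '+114 days' to 2067-11-14: counting 114 days forward gives 2068-03-07.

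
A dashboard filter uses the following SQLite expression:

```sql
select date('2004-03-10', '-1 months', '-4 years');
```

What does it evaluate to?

2000-02-10

Adding -1 month to 2004-03-10 gives 2004-02-10.
Adding -4 years to 2004-02-10 gives 2000-02-10.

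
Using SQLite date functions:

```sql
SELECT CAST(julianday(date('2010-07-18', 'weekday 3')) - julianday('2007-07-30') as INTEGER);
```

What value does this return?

`weekday 3` advances to the next Wednesday; 2010-07-18 is a Sunday, so it moves forward to 2010-07-21.
1 day remains in July 2007 after the 30th (31 − 30).
Full months from August 2007 through June 2010 contribute their day counts.
Then 21 days into July 2010.
Total: 1 + 31 + 30 + 31 + 30 + 31 + 31 + 29 + 31 + 30 + 31 + 30 + 31 + 31 + 30 + 31 + 30 + 31 + 31 + 28 + 31 + 30 + 31 + 30 + 31 + 31 + 30 + 31 + 30 + 31 + 31 + 28 + 31 + 30 + 31 + 30 + 21 = 1087.

1087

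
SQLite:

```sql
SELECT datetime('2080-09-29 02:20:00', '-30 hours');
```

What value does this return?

2080-09-27 20:20:00

-30 hours from 2080-09-29 02:20:00 is 2080-09-27 20:20:00 (crosses midnight).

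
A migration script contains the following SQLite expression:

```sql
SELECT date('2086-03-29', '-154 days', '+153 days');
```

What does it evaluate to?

Applying '-154 days' to 2086-03-29: counting 154 days back gives 2085-10-26.
Applying '+153 days' to 2085-10-26: counting 153 days forward gives 2086-03-28.

2086-03-28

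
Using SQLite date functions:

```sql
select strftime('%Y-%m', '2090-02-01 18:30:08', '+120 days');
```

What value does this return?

2090-06

First apply '+120 days': 2090-02-01 18:30:08 → 2090-06-01 18:30:08.
`%Y-%m` extracts the year-month: 2090-06.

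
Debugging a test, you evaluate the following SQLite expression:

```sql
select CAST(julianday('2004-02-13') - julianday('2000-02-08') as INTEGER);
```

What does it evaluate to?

21 days remain in February 2000 after the 8th (29 − 8).
Full months from March 2000 through January 2004 contribute their day counts.
Then 13 days into February 2004.
Total: 21 + 31 + 30 + 31 + 30 + 31 + 31 + 30 + 31 + 30 + 31 + 31 + 28 + 31 + 30 + 31 + 30 + 31 + 31 + 30 + 31 + 30 + 31 + 31 + 28 + 31 + 30 + 31 + 30 + 31 + 31 + 30 + 31 + 30 + 31 + 31 + 28 + 31 + 30 + 31 + 30 + 31 + 31 + 30 + 31 + 30 + 31 + 31 + 13 = 1466.

1466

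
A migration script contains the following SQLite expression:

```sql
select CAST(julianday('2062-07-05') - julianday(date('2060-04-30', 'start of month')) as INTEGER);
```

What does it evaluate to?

`start of month` rewinds 2060-04-30 to 2060-04-01.
29 days remain in April 2060 after the 1st (30 − 1).
Full months from May 2060 through June 2062 contribute their day counts.
Then 5 days into July 2062.
Total: 29 + 31 + 30 + 31 + 31 + 30 + 31 + 30 + 31 + 31 + 28 + 31 + 30 + 31 + 30 + 31 + 31 + 30 + 31 + 30 + 31 + 31 + 28 + 31 + 30 + 31 + 30 + 5 = 825.

825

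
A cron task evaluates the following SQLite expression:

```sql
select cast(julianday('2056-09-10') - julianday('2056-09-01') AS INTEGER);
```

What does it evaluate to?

9

Both dates are in September 2056: 10 − 1 = 9.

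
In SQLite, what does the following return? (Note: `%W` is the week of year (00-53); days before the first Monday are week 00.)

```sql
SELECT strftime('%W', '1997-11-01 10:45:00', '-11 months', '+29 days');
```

First apply '-11 months', '+29 days': 1997-11-01 10:45:00 → 1996-12-30 10:45:00.
1996-12-30 is a Monday. SQLite's %W counts Mondays since the year started; the result is 53.

53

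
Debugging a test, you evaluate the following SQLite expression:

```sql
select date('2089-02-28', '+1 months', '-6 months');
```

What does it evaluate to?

2088-09-28

Adding +1 month to 2089-02-28 gives 2089-03-28.
Adding -6 months to 2089-03-28 gives 2088-09-28.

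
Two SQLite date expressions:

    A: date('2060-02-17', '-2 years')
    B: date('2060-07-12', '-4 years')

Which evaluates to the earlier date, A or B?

B

A = 2058-02-17.
B = 2056-07-12.
B is earlier.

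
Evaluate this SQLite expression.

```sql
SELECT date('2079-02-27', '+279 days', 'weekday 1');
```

2079-12-04

Applying '+279 days' to 2079-02-27: counting 279 days forward gives 2079-12-03.
`weekday 1` advances to the next Monday; 2079-12-03 is a Sunday, so it moves forward to 2079-12-04.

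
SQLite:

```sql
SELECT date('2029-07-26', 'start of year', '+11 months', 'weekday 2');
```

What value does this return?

2029-12-04

`start of year` rewinds 2029-07-26 to 2029-01-01.
Adding +11 months to 2029-01-01 gives 2029-12-01.
`weekday 2` advances to the next Tuesday; 2029-12-01 is a Saturday, so it moves forward to 2029-12-04.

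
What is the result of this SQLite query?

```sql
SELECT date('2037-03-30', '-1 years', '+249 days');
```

2036-12-04

Adding -1 year to 2037-03-30 gives 2036-03-30.
Applying '+249 days' to 2036-03-30: counting 249 days forward gives 2036-12-04.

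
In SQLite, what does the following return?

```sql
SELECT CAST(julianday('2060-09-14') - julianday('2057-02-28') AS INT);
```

0 days remain in February 2057 after the 28th (28 − 28).
Full months from March 2057 through August 2060 contribute their day counts.
Then 14 days into September 2060.
Total: 0 + 31 + 30 + 31 + 30 + 31 + 31 + 30 + 31 + 30 + 31 + 31 + 28 + 31 + 30 + 31 + 30 + 31 + 31 + 30 + 31 + 30 + 31 + 31 + 28 + 31 + 30 + 31 + 30 + 31 + 31 + 30 + 31 + 30 + 31 + 31 + 29 + 31 + 30 + 31 + 30 + 31 + 31 + 14 = 1294.

1294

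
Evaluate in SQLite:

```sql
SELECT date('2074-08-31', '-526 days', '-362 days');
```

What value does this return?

Applying '-526 days' to 2074-08-31: counting 526 days back gives 2073-03-23.
Applying '-362 days' to 2073-03-23: counting 362 days back gives 2072-03-26.

2072-03-26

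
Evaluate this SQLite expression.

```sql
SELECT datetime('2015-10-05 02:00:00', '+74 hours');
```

2015-10-08 04:00:00

+74 hours from 2015-10-05 02:00:00 is 2015-10-08 04:00:00 (crosses midnight).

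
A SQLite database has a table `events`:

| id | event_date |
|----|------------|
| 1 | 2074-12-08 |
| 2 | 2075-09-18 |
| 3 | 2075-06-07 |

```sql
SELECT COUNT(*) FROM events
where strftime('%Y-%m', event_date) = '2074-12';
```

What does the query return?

1

Rows with year-month 2074-12: 2074-12-08 → 1.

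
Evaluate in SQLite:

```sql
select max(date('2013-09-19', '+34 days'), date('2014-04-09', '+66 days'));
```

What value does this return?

2014-06-14

date('2013-09-19', '+34 days') → 2013-10-23.
date('2014-04-09', '+66 days') → 2014-06-14.
Later of the two is 2014-06-14.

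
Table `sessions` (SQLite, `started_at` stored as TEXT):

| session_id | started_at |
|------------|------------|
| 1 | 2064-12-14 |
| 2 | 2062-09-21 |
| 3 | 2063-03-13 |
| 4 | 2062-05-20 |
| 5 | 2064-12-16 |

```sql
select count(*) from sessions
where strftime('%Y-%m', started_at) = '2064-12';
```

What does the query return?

Rows with year-month 2064-12: 2064-12-14, 2064-12-16 → 2.

2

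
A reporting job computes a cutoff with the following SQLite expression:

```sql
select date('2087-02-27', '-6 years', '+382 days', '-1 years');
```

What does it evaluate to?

2081-03-16

Adding -6 years to 2087-02-27 gives 2081-02-27.
Applying '+382 days' to 2081-02-27: counting 382 days forward gives 2082-03-16.
Adding -1 year to 2082-03-16 gives 2081-03-16.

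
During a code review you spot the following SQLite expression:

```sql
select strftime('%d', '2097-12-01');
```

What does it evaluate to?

`%d` extracts the 2-digit day of month: 01.

01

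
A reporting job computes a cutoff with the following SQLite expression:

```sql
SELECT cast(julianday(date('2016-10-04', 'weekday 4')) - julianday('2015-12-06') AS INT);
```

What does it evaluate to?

`weekday 4` advances to the next Thursday; 2016-10-04 is a Tuesday, so it moves forward to 2016-10-06.
25 days remain in December 2015 after the 6th (31 − 6).
Full months from January 2016 through September 2016 contribute their day counts.
Then 6 days into October 2016.
Total: 25 + 31 + 29 + 31 + 30 + 31 + 30 + 31 + 31 + 30 + 6 = 305.

305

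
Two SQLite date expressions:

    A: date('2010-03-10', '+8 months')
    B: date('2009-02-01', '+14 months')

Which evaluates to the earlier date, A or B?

A = 2010-11-10.
B = 2010-04-01.
B is earlier.

B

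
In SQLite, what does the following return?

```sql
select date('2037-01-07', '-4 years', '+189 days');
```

Adding -4 years to 2037-01-07 gives 2033-01-07.
Applying '+189 days' to 2033-01-07: counting 189 days forward gives 2033-07-15.

2033-07-15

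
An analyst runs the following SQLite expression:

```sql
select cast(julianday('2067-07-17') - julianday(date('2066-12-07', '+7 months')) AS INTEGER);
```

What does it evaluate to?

Adding +7 months to 2066-12-07 gives 2067-07-07.
Both dates are in July 2067: 17 − 7 = 10.

10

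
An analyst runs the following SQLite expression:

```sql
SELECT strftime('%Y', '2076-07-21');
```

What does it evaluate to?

`%Y` extracts the 4-digit year: 2076.

2076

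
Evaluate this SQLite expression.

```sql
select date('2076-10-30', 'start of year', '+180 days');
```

`start of year` rewinds 2076-10-30 to 2076-01-01.
Applying '+180 days' to 2076-01-01: counting 180 days forward gives 2076-06-29.

2076-06-29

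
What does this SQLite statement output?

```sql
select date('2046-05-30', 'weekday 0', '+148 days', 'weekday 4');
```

2046-11-01

`weekday 0` advances to the next Sunday; 2046-05-30 is a Wednesday, so it moves forward to 2046-06-03.
Applying '+148 days' to 2046-06-03: counting 148 days forward gives 2046-10-29.
`weekday 4` advances to the next Thursday; 2046-10-29 is a Monday, so it moves forward to 2046-11-01.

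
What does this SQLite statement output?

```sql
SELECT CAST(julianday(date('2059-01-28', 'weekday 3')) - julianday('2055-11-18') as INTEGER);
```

1168

`weekday 3` advances to the next Wednesday; 2059-01-28 is a Tuesday, so it moves forward to 2059-01-29.
12 days remain in November 2055 after the 18th (30 − 18).
Full months from December 2055 through December 2058 contribute their day counts.
Then 29 days into January 2059.
Total: 12 + 31 + 31 + 29 + 31 + 30 + 31 + 30 + 31 + 31 + 30 + 31 + 30 + 31 + 31 + 28 + 31 + 30 + 31 + 30 + 31 + 31 + 30 + 31 + 30 + 31 + 31 + 28 + 31 + 30 + 31 + 30 + 31 + 31 + 30 + 31 + 30 + 31 + 29 = 1168.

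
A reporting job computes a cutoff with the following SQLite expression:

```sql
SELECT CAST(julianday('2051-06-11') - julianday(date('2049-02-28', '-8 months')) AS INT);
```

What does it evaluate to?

Adding -8 months to 2049-02-28 gives 2048-06-28.
2 days remain in June 2048 after the 28th (30 − 28).
Full months from July 2048 through May 2051 contribute their day counts.
Then 11 days into June 2051.
Total: 2 + 31 + 31 + 30 + 31 + 30 + 31 + 31 + 28 + 31 + 30 + 31 + 30 + 31 + 31 + 30 + 31 + 30 + 31 + 31 + 28 + 31 + 30 + 31 + 30 + 31 + 31 + 30 + 31 + 30 + 31 + 31 + 28 + 31 + 30 + 31 + 11 = 1078.

1078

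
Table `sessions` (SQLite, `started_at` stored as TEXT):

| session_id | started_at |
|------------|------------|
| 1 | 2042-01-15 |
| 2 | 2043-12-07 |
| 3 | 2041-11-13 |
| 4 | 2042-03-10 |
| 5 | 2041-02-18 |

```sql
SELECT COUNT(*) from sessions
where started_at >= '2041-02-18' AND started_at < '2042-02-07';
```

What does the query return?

3

Rows in [2041-02-18, 2042-02-07): 2042-01-15, 2041-11-13, 2041-02-18 → 3 rows.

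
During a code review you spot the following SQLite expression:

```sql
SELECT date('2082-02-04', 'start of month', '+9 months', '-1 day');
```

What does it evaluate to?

`start of month` rewinds 2082-02-04 to 2082-02-01.
Adding +9 months to 2082-02-01 gives 2082-11-01.
Going back 1 day from 2082-11-01 reaches 2082-10-31 (last day of October, 31 days).

2082-10-31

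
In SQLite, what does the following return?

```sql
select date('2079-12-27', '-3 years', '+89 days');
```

Adding -3 years to 2079-12-27 gives 2076-12-27.
Applying '+89 days' to 2076-12-27: counting 89 days forward gives 2077-03-26.

2077-03-26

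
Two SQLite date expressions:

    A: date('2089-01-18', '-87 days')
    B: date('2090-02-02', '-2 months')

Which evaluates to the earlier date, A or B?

A

A = 2088-10-23.
B = 2089-12-02.
A is earlier.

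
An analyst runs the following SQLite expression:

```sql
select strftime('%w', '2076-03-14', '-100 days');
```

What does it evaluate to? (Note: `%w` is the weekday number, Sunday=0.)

4

First apply '-100 days': 2076-03-14 → 2075-12-05.
2075-12-05 is a Thursday; with Sunday=0 that is 4.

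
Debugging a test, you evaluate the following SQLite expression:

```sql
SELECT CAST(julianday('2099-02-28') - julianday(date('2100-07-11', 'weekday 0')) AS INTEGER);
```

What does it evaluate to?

`weekday 0` advances to the next Sunday; 2100-07-11 is already a Sunday, so it stays at 2100-07-11.
0 days remain in February 2099 after the 28th (28 − 28).
Full months from March 2099 through June 2100 contribute their day counts.
Then 11 days into July 2100.
Total: 0 + 31 + 30 + 31 + 30 + 31 + 31 + 30 + 31 + 30 + 31 + 31 + 28 + 31 + 30 + 31 + 30 + 11 = 498.
The subtraction is earlier − later, so the result is −498 → -498.

-498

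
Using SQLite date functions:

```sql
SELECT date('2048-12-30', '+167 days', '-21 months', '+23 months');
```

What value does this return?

Applying '+167 days' to 2048-12-30: counting 167 days forward gives 2049-06-15.
Adding -21 months to 2049-06-15 gives 2047-09-15.
Adding +23 months to 2047-09-15 gives 2049-08-15.

2049-08-15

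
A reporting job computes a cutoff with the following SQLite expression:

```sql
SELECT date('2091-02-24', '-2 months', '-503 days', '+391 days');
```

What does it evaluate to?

2090-09-03

Adding -2 months to 2091-02-24 gives 2090-12-24.
Applying '-503 days' to 2090-12-24: counting 503 days back gives 2089-08-08.
Applying '+391 days' to 2089-08-08: counting 391 days forward gives 2090-09-03.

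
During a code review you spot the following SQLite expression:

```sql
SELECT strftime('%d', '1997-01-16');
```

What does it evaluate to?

`%d` extracts the 2-digit day of month: 16.

16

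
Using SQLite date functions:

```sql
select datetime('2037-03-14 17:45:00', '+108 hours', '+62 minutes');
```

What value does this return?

2037-03-19 06:47:00

+108 hours from 2037-03-14 17:45:00 is 2037-03-19 05:45:00 (crosses midnight).
62 minutes = 1h 2m; +62 minutes from 2037-03-19 05:45:00 is 2037-03-19 06:47:00.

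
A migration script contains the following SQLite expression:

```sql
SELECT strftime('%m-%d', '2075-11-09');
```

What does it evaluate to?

`%m-%d` extracts the month-day: 11-09.

11-09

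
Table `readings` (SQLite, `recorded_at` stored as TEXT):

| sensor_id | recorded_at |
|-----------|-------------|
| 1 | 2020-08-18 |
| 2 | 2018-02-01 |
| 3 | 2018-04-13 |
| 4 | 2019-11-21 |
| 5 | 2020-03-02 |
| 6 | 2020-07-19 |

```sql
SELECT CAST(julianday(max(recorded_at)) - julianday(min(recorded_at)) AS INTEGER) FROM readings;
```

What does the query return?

929

MIN = 2018-02-01, MAX = 2020-08-18.
27 days remain in February 2018 after the 1st (28 − 1).
Full months from March 2018 through July 2020 contribute their day counts.
Then 18 days into August 2020.
Total: 27 + 31 + 30 + 31 + 30 + 31 + 31 + 30 + 31 + 30 + 31 + 31 + 28 + 31 + 30 + 31 + 30 + 31 + 31 + 30 + 31 + 30 + 31 + 31 + 29 + 31 + 30 + 31 + 30 + 31 + 18 = 929.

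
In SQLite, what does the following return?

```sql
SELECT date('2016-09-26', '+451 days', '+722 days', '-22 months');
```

Applying '+451 days' to 2016-09-26: counting 451 days forward gives 2017-12-21.
Applying '+722 days' to 2017-12-21: counting 722 days forward gives 2019-12-13.
Adding -22 months to 2019-12-13 gives 2018-02-13.

2018-02-13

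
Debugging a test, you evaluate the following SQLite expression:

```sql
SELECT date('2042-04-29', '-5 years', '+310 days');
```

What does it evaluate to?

2038-03-05

Adding -5 years to 2042-04-29 gives 2037-04-29.
Applying '+310 days' to 2037-04-29: counting 310 days forward gives 2038-03-05.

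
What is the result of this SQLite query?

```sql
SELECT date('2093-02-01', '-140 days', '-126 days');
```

2092-05-11

Applying '-140 days' to 2093-02-01: counting 140 days back gives 2092-09-14.
Applying '-126 days' to 2092-09-14: counting 126 days back gives 2092-05-11.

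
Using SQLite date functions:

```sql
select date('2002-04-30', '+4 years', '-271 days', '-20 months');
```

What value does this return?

2003-12-02

Adding +4 years to 2002-04-30 gives 2006-04-30.
Applying '-271 days' to 2006-04-30: counting 271 days back gives 2005-08-02.
Adding -20 months to 2005-08-02 gives 2003-12-02.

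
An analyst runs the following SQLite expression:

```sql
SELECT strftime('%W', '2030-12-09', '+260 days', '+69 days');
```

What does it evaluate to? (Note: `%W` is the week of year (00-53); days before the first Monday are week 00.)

First apply '+260 days', '+69 days': 2030-12-09 → 2031-11-03.
2031-11-03 is a Monday. SQLite's %W counts Mondays since the year started; the result is 44.

44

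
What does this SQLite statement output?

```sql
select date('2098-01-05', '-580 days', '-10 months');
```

Applying '-580 days' to 2098-01-05: counting 580 days back gives 2096-06-04.
Adding -10 months to 2096-06-04 gives 2095-08-04.

2095-08-04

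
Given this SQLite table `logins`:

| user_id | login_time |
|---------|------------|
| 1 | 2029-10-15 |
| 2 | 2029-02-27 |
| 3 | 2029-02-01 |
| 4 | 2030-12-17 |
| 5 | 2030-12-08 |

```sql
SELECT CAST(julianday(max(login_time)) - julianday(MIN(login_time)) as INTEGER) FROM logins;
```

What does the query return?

684

MIN = 2029-02-01, MAX = 2030-12-17.
27 days remain in February 2029 after the 1st (28 − 1).
Full months from March 2029 through November 2030 contribute their day counts.
Then 17 days into December 2030.
Total: 27 + 31 + 30 + 31 + 30 + 31 + 31 + 30 + 31 + 30 + 31 + 31 + 28 + 31 + 30 + 31 + 30 + 31 + 31 + 30 + 31 + 30 + 17 = 684.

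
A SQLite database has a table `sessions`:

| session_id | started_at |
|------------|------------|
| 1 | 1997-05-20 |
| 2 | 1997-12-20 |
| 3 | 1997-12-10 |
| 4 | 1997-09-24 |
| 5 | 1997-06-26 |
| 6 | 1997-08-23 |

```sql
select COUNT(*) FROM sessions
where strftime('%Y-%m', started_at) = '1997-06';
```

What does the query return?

1

Rows with year-month 1997-06: 1997-06-26 → 1.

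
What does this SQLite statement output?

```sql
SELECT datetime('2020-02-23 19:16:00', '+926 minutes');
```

926 minutes = 15h 26m; +926 minutes from 2020-02-23 19:16:00 is 2020-02-24 10:42:00 (crosses midnight).

2020-02-24 10:42:00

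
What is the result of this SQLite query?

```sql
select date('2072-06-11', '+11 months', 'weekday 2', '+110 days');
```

Adding +11 months to 2072-06-11 gives 2073-05-11.
`weekday 2` advances to the next Tuesday; 2073-05-11 is a Thursday, so it moves forward to 2073-05-16.
Applying '+110 days' to 2073-05-16: counting 110 days forward gives 2073-09-03.

2073-09-03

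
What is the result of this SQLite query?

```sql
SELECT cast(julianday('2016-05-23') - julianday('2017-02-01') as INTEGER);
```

-254

8 days remain in May 2016 after the 23rd (31 − 23).
Full months from June 2016 through January 2017 contribute their day counts.
Then 1 day into February 2017.
Total: 8 + 30 + 31 + 31 + 30 + 31 + 30 + 31 + 31 + 1 = 254.
The subtraction is earlier − later, so the result is −254 → -254.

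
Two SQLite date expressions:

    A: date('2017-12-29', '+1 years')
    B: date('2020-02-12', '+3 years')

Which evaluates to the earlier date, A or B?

A

A = 2018-12-29.
B = 2023-02-12.
A is earlier.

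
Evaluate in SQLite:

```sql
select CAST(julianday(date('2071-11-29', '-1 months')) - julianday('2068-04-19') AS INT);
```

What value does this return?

1288

Adding -1 month to 2071-11-29 gives 2071-10-29.
11 days remain in April 2068 after the 19th (30 − 19).
Full months from May 2068 through September 2071 contribute their day counts.
Then 29 days into October 2071.
Total: 11 + 31 + 30 + 31 + 31 + 30 + 31 + 30 + 31 + 31 + 28 + 31 + 30 + 31 + 30 + 31 + 31 + 30 + 31 + 30 + 31 + 31 + 28 + 31 + 30 + 31 + 30 + 31 + 31 + 30 + 31 + 30 + 31 + 31 + 28 + 31 + 30 + 31 + 30 + 31 + 31 + 30 + 29 = 1288.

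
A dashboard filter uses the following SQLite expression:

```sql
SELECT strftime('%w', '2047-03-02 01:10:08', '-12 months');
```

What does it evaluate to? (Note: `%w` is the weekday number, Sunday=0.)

5

First apply '-12 months': 2047-03-02 01:10:08 → 2046-03-02 01:10:08.
2046-03-02 is a Friday; with Sunday=0 that is 5.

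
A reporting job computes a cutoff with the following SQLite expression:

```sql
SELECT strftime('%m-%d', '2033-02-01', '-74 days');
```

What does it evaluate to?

11-19

First apply '-74 days': 2033-02-01 → 2032-11-19.
`%m-%d` extracts the month-day: 11-19.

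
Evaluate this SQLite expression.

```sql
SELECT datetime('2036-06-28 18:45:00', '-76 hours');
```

-76 hours from 2036-06-28 18:45:00 is 2036-06-25 14:45:00 (crosses midnight).

2036-06-25 14:45:00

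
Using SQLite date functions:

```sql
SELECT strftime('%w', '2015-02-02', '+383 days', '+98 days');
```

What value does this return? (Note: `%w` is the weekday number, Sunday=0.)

First apply '+383 days', '+98 days': 2015-02-02 → 2016-05-28.
2016-05-28 is a Saturday; with Sunday=0 that is 6.

6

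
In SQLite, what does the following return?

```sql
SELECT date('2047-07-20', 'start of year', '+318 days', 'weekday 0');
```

`start of year` rewinds 2047-07-20 to 2047-01-01.
Applying '+318 days' to 2047-01-01: counting 318 days forward gives 2047-11-15.
`weekday 0` advances to the next Sunday; 2047-11-15 is a Friday, so it moves forward to 2047-11-17.

2047-11-17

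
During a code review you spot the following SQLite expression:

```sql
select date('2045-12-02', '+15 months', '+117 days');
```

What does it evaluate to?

2047-06-27

Adding +15 months to 2045-12-02 gives 2047-03-02.
Applying '+117 days' to 2047-03-02: counting 117 days forward gives 2047-06-27.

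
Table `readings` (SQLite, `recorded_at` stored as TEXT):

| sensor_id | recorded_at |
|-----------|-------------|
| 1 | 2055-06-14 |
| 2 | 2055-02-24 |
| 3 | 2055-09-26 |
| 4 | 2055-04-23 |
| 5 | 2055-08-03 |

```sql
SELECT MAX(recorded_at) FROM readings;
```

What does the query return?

2055-09-26

MAX over {2055-02-24, 2055-04-23, 2055-06-14, 2055-08-03, 2055-09-26}.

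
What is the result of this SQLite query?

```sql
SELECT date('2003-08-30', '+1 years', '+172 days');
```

Adding +1 year to 2003-08-30 gives 2004-08-30.
Applying '+172 days' to 2004-08-30: counting 172 days forward gives 2005-02-18.

2005-02-18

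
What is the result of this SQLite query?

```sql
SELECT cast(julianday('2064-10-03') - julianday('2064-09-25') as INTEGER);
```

5 days remain in September 2064 after the 25th (30 − 25).
Then 3 days into October 2064.
Total: 5 + 3 = 8.

8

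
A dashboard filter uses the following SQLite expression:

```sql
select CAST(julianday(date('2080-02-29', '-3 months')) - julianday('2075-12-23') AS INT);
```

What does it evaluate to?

Adding -3 months to 2080-02-29 gives 2079-11-29.
8 days remain in December 2075 after the 23rd (31 − 23).
Full months from January 2076 through October 2079 contribute their day counts.
Then 29 days into November 2079.
Total: 8 + 31 + 29 + 31 + 30 + 31 + 30 + 31 + 31 + 30 + 31 + 30 + 31 + 31 + 28 + 31 + 30 + 31 + 30 + 31 + 31 + 30 + 31 + 30 + 31 + 31 + 28 + 31 + 30 + 31 + 30 + 31 + 31 + 30 + 31 + 30 + 31 + 31 + 28 + 31 + 30 + 31 + 30 + 31 + 31 + 30 + 31 + 29 = 1437.

1437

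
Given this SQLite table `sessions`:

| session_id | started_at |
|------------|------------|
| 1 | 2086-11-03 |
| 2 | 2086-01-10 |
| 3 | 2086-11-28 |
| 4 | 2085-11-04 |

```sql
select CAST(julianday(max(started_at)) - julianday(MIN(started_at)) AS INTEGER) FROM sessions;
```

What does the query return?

389

MIN = 2085-11-04, MAX = 2086-11-28.
26 days remain in November 2085 after the 4th (30 − 4).
Full months from December 2085 through October 2086 contribute their day counts.
Then 28 days into November 2086.
Total: 26 + 31 + 31 + 28 + 31 + 30 + 31 + 30 + 31 + 31 + 30 + 31 + 28 = 389.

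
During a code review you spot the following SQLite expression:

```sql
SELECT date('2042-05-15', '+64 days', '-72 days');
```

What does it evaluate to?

2042-05-07

Applying '+64 days' to 2042-05-15: counting 64 days forward gives 2042-07-18.
Applying '-72 days' to 2042-07-18: counting 72 days back gives 2042-05-07.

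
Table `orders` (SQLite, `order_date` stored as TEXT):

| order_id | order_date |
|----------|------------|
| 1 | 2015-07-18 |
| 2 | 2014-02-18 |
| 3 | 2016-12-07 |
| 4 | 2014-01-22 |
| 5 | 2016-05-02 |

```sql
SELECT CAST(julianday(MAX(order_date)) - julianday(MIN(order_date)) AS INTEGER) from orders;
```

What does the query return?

1050

MIN = 2014-01-22, MAX = 2016-12-07.
9 days remain in January 2014 after the 22nd (31 − 22).
Full months from February 2014 through November 2016 contribute their day counts.
Then 7 days into December 2016.
Total: 9 + 28 + 31 + 30 + 31 + 30 + 31 + 31 + 30 + 31 + 30 + 31 + 31 + 28 + 31 + 30 + 31 + 30 + 31 + 31 + 30 + 31 + 30 + 31 + 31 + 29 + 31 + 30 + 31 + 30 + 31 + 31 + 30 + 31 + 30 + 7 = 1050.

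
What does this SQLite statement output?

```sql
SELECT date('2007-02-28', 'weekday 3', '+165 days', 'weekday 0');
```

`weekday 3` advances to the next Wednesday; 2007-02-28 is already a Wednesday, so it stays at 2007-02-28.
Applying '+165 days' to 2007-02-28: counting 165 days forward gives 2007-08-12.
`weekday 0` advances to the next Sunday; 2007-08-12 is already a Sunday, so it stays at 2007-08-12.

2007-08-12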